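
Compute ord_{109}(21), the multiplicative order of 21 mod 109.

The order of 21 must divide φ(109) = 109 − 1 = 108 = 2^2 · 3^3.
Divisors of 108: 1, 2, 3, 4, 6, 9, 12, 18, 27, 36, 54, 108.
Evaluate successive powers at the divisors of 108:
21^1 ≡ 21
21^2 ≡ 5
21^3 ≡ 105
21^4 ≡ 25
21^6 ≡ 16
21^9 ≡ 45
21^12 ≡ 38
21^18 ≡ 63
21^27 ≡ 1
Hence ord(21) = 27.

27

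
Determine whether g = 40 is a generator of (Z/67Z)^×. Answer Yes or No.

No

φ(67) = 67 − 1 = 66 = 2 · 3 · 11.
It suffices to check that the order of 40 is not a proper divisor of 66: compute 40^(66/q) for q ∈ {2, 3, 11}.
40^33 ≡ 1 (mod 67)  [q = 2: ≡ 1 ✗]
40^22 ≡ 1 (mod 67)  [q = 3: ≡ 1 ✗]
40^6 ≡ 24 (mod 67)  [q = 11: ≢ 1 ✓]
40^33 ≡ 1 shows ord(40) | 33, strictly less than φ(67); not a primitive root.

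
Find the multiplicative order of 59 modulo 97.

96

The order of 59 must divide φ(97) = 97 − 1 = 96 = 2^5 · 3.
Divisors of 96: 1, 2, 3, 4, 6, 8, 12, 16, 24, 32, 48, 96.
Test each divisor d:
59^1 ≡ 59 (mod 97)
59^2 ≡ 86 (mod 97)
59^3 ≡ 30 (mod 97)
59^4 ≡ 24 (mod 97)
59^6 ≡ 27 (mod 97)
59^8 ≡ 91 (mod 97)
59^12 ≡ 50 (mod 97)
59^16 ≡ 36 (mod 97)
59^24 ≡ 75 (mod 97)
59^32 ≡ 35 (mod 97)
59^48 ≡ 96 (mod 97)
59^96 ≡ 1 (mod 97) ✓
Hence ord(59) = 96.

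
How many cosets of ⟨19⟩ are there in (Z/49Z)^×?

7

ord(19) | φ(49) = φ(7^2) = 7·(7−1) = 42 = 2 · 3 · 7.
Divisors of 42: 1, 2, 3, 6, 7, 14, 21, 42.
Evaluate successive powers at the divisors of 42:
19^1 ≡ 19
19^2 ≡ 18
19^3 ≡ 48
19^6 ≡ 1
The order of 19 is 6, so the subgroup it generates has 6 elements.
Index = |(Z/49Z)^×| / |⟨19⟩| = 42 / 6 = 7.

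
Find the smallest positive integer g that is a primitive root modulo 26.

φ(26) = φ(2)·φ(13) = 1·12 = 12 = 2^2 · 3.
Test candidates g = 2, 3, … against the prime factors q ∈ {2, 3} of φ(26): g is a generator iff g^(12/q) ≢ 1 for every such q.
g = 2: gcd(2, 26) = 2 > 1, not a unit — skip.
g = 3: 3^6 ≡ 1 — hits 1, so not a primitive root.
g = 4: gcd(4, 26) = 2 > 1, not a unit — skip.
g = 5: 5^6 ≡ 25; 5^4 ≡ 1 — hits 1, so not a primitive root.
g = 6: gcd(6, 26) = 2 > 1, not a unit — skip.
g = 7: 7^6 ≡ 25; 7^4 ≡ 9 — none is 1, so 7 is a primitive root.
The smallest primitive root modulo 26 is 7.

7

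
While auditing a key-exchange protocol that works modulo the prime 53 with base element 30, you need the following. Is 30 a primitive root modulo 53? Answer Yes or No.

No

φ(53) = 53 − 1 = 52 = 2^2 · 13.
It suffices to check that the order of 30 is not a proper divisor of 52: compute 30^(52/q) for q ∈ {2, 13}.
30^26 ≡ 52 (mod 53)  [q = 2: ≢ 1 ✓]
30^4 ≡ 1 (mod 53)  [q = 13: ≡ 1 ✗]
30^4 ≡ 1 shows ord(30) | 4, strictly less than φ(53); not a primitive root.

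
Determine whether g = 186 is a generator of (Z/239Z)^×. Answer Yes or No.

No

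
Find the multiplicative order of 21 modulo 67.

33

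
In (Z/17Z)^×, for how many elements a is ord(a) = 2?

φ(17) = 17 − 1 = 16 = 2^4.
(Z/17Z)^× is cyclic (|G| = 16); a cyclic group of order m has exactly φ(d) elements of each order d | m, and none otherwise.
2 | 16, and φ(2) = 2 − 1 = 1.

1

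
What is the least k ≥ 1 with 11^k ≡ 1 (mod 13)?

12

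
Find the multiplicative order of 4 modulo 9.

3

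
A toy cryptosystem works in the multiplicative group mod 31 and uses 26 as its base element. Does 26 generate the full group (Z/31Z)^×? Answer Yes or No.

φ(31) = 31 − 1 = 30 = 2 · 3 · 5.
An element g generates (Z/31Z)^× iff g^(30/q) ≢ 1 (mod 31) for each prime q ∈ {2, 3, 5}.
26^15 ≡ 30 (mod 31)  [q = 2: ≢ 1 ✓]
26^10 ≡ 5 (mod 31)  [q = 3: ≢ 1 ✓]
26^6 ≡ 1 (mod 31)  [q = 5: ≡ 1 ✗]
26^6 ≡ 1 shows ord(26) | 6, strictly less than φ(31); not a primitive root.

No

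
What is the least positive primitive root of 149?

φ(149) = 149 − 1 = 148 = 2^2 · 37.
g is a primitive root iff g^(148/q) ≢ 1 (mod 149) for each prime q ∈ {2, 37}.
g = 2: 2^74 ≡ 148; 2^4 ≡ 16 — none is 1, so 2 is a primitive root.
So 2 is the smallest generator of (Z/149Z)^×.

2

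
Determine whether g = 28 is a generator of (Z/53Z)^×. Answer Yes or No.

No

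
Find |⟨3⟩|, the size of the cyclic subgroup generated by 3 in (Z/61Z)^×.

By Lagrange's theorem, ord_61(3) divides φ(61) = 61 − 1 = 60 = 2^2 · 3 · 5.
Divisors of 60: 1, 2, 3, 4, 5, 6, 10, 12, 15, 20, 30, 60.
Compute 3^d (mod 61) for the divisors d until we hit 1:
3^1 ≡ 3
3^2 ≡ 9
3^3 ≡ 27
3^4 ≡ 20
3^5 ≡ 60
3^6 ≡ 58
3^10 ≡ 1
Therefore the multiplicative order of 3 modulo 61 is 10.

10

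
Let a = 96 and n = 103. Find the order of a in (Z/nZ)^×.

The order of 96 must divide φ(103) = 103 − 1 = 102 = 2 · 3 · 17.
Divisors of 102: 1, 2, 3, 6, 17, 34, 51, 102.
Check 96^d mod 103 for each divisor in increasing order:
96^1 ≡ 96 (mod 103)
96^2 ≡ 49 (mod 103)
96^3 ≡ 69 (mod 103)
96^6 ≡ 23 (mod 103)
96^17 ≡ 57 (mod 103)
96^34 ≡ 56 (mod 103)
96^51 ≡ 102 (mod 103)
96^102 ≡ 1 (mod 103) ✓
Therefore the multiplicative order of 96 modulo 103 is 102.

102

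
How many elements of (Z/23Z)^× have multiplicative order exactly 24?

0

φ(23) = 23 − 1 = 22 = 2 · 11.
In a cyclic group of order 22, there are φ(d) elements of order d for each divisor d of 22, and zero for non-divisors.
24 does not divide 22, so no element of (Z/23Z)^× has order 24.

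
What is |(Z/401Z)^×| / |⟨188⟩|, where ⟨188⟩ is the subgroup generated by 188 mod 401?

10

ord(188) | φ(401) = 401 − 1 = 400 = 2^4 · 5^2.
Divisors of 400: 1, 2, 4, 5, 8, 10, 16, 20, 25, 40, 50, 80, 100, 200, 400.
Check 188^d mod 401 for each divisor in increasing order:
188^1 ≡ 188
188^2 ≡ 56
188^4 ≡ 329
188^5 ≡ 98
188^8 ≡ 372
188^10 ≡ 381
188^16 ≡ 39
188^20 ≡ 400
188^25 ≡ 303
188^40 ≡ 1
So ord_401(188) = 40, hence |⟨188⟩| = 40.
Index = |(Z/401Z)^×| / |⟨188⟩| = 400 / 40 = 10.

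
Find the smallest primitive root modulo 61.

2

φ(61) = 61 − 1 = 60 = 2^2 · 3 · 5.
Test candidates g = 2, 3, … against the prime factors q ∈ {2, 3, 5} of φ(61): g is a generator iff g^(60/q) ≢ 1 for every such q.
g = 2: 2^30 ≡ 60; 2^20 ≡ 47; 2^12 ≡ 9 — none is 1, so 2 is a primitive root.
So 2 is the smallest generator of (Z/61Z)^×.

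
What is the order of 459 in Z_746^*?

31

ord(459) | φ(746) = φ(2)·φ(373) = 1·372 = 372 = 2^2 · 3 · 31.
Divisors of 372: 1, 2, 3, 4, 6, 12, 31, 62, 93, 124, 186, 372.
Evaluate successive powers at the divisors of 372:
459^1 ≡ 459
459^2 ≡ 309
459^3 ≡ 91
459^4 ≡ 739
459^6 ≡ 75
459^12 ≡ 403
459^31 ≡ 1
Therefore the multiplicative order of 459 modulo 746 is 31.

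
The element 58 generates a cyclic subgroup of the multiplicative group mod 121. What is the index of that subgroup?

The order of 58 must divide φ(121) = φ(11^2) = 11·(11−1) = 110 = 2 · 5 · 11.
Divisors of 110: 1, 2, 5, 10, 11, 22, 55, 110.
Test each divisor d:
58^1 ≡ 58 (mod 121)
58^2 ≡ 97 (mod 121)
58^5 ≡ 12 (mod 121)
58^10 ≡ 23 (mod 121)
58^11 ≡ 3 (mod 121)
58^22 ≡ 9 (mod 121)
58^55 ≡ 1 (mod 121) ✓
So ord_121(58) = 55, hence |⟨58⟩| = 55.
[(Z/121Z)^× : ⟨58⟩] = 110/55 = 2.

2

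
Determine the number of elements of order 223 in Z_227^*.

0

φ(227) = 227 − 1 = 226 = 2 · 113.
(Z/227Z)^× is cyclic (|G| = 226); a cyclic group of order m has exactly φ(d) elements of each order d | m, and none otherwise.
223 does not divide 226, so no element of (Z/227Z)^× has order 223.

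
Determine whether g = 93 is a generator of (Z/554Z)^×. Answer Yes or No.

Yes

φ(554) = φ(2)·φ(277) = 1·276 = 276 = 2^2 · 3 · 23.
It suffices to check that the order of 93 is not a proper divisor of 276: compute 93^(276/q) for q ∈ {2, 3, 23}.
93^138 ≡ 553 (mod 554)  [q = 2: ≢ 1 ✓]
93^92 ≡ 393 (mod 554)  [q = 3: ≢ 1 ✓]
93^12 ≡ 307 (mod 554)  [q = 23: ≢ 1 ✓]
All checks pass, so 93 has order 276 and is a primitive root modulo 554.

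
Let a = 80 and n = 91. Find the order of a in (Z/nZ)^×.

12

ord(80) | φ(91) = φ(7·13) = (7−1)·(13−1) = 6·12 = 72 = 2^3 · 3^2.
Divisors of 72: 1, 2, 3, 4, 6, 8, 9, 12, 18, 24, 36, 72.
Test each divisor d:
80^1 ≡ 80 (mod 91)
80^2 ≡ 30 (mod 91)
80^3 ≡ 34 (mod 91)
80^4 ≡ 81 (mod 91)
80^6 ≡ 64 (mod 91)
80^8 ≡ 9 (mod 91)
80^9 ≡ 83 (mod 91)
80^12 ≡ 1 (mod 91) ✓
Hence ord(80) = 12.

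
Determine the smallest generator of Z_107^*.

2

φ(107) = 107 − 1 = 106 = 2 · 53.
Test candidates g = 2, 3, … against the prime factors q ∈ {2, 53} of φ(107): g is a generator iff g^(106/q) ≢ 1 for every such q.
g = 2: 2^53 ≡ 106; 2^2 ≡ 4 — none is 1, so 2 is a primitive root.
Hence the least primitive root of 107 is 2.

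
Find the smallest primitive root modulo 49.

3

φ(49) = φ(7^2) = 7·(7−1) = 42 = 2 · 3 · 7.
g is a primitive root iff g^(42/q) ≢ 1 (mod 49) for each prime q ∈ {2, 3, 7}.
g = 2: 2^21 ≡ 1 — hits 1, so not a primitive root.
g = 3: 3^21 ≡ 48; 3^14 ≡ 30; 3^6 ≡ 43 — none is 1, so 3 is a primitive root.
Hence the least primitive root of 49 is 3.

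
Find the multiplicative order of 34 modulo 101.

100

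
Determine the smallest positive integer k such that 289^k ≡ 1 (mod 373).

By Lagrange's theorem, ord_373(289) divides φ(373) = 373 − 1 = 372 = 2^2 · 3 · 31.
Divisors of 372: 1, 2, 3, 4, 6, 12, 31, 62, 93, 124, 186, 372.
Check 289^d mod 373 for each divisor in increasing order:
289^1 ≡ 289 (mod 373)
289^2 ≡ 342 (mod 373)
289^3 ≡ 366 (mod 373)
289^4 ≡ 215 (mod 373)
289^6 ≡ 49 (mod 373)
289^12 ≡ 163 (mod 373)
289^31 ≡ 1 (mod 373) ✓
So ord_373(289) = 31.

31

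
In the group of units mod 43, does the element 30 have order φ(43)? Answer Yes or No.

φ(43) = 43 − 1 = 42 = 2 · 3 · 7.
It suffices to check that the order of 30 is not a proper divisor of 42: compute 30^(42/q) for q ∈ {2, 3, 7}.
30^21 ≡ 42 (mod 43)  [q = 2: ≢ 1 ✓]
30^14 ≡ 6 (mod 43)  [q = 3: ≢ 1 ✓]
30^6 ≡ 16 (mod 43)  [q = 7: ≢ 1 ✓]
None equal 1, so ord_43(30) = 42: 30 is a primitive root.

Yes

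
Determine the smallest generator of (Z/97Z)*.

5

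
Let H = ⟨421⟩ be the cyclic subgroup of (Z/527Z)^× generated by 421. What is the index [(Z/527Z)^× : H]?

The order of 421 must divide φ(527) = φ(17·31) = (17−1)·(31−1) = 16·30 = 480 = 2^5 · 3 · 5.
Divisors of 480: 1, 2, 3, 4, 5, 6, 8, 10, 12, 15, 16, 20, 24, 30, 32, 40, 48, 60, 80, 96, 120, 160, 240, 480.
Test each divisor d:
421^1 ≡ 421
421^2 ≡ 169
421^3 ≡ 4
421^4 ≡ 103
421^5 ≡ 149
421^6 ≡ 16
421^8 ≡ 69
421^10 ≡ 67
421^12 ≡ 256
421^15 ≡ 497
421^16 ≡ 18
421^20 ≡ 273
421^24 ≡ 188
421^30 ≡ 373
421^32 ≡ 324
421^40 ≡ 222
421^48 ≡ 35
421^60 ≡ 1
The order of 421 is 60, so the subgroup it generates has 60 elements.
[(Z/527Z)^× : ⟨421⟩] = 480/60 = 8.

8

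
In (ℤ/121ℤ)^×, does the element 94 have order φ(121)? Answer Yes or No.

φ(121) = φ(11^2) = 11·(11−1) = 110 = 2 · 5 · 11.
An element g generates (Z/121Z)^× iff g^(110/q) ≢ 1 (mod 121) for each prime q ∈ {2, 5, 11}.
94^55 ≡ 120 (mod 121)  [q = 2: ≢ 1 ✓]
94^22 ≡ 3 (mod 121)  [q = 5: ≢ 1 ✓]
94^10 ≡ 1 (mod 121)  [q = 11: ≡ 1 ✗]
94^10 ≡ 1 shows ord(94) | 10, strictly less than φ(121); not a primitive root.

No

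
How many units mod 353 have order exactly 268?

0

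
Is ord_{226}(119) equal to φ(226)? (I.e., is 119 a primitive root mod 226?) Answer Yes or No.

Yes

φ(226) = φ(2)·φ(113) = 1·112 = 112 = 2^4 · 7.
Test 119^(112/q) mod 226 for each prime factor q of 112:
119^56 ≡ 225 (mod 226)  [q = 2: ≢ 1 ✓]
119^16 ≡ 143 (mod 226)  [q = 7: ≢ 1 ✓]
None equal 1, so ord_226(119) = 112: 119 is a primitive root.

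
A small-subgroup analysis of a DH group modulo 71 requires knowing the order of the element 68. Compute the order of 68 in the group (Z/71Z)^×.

70

The order of 68 must divide φ(71) = 71 − 1 = 70 = 2 · 5 · 7.
Divisors of 70: 1, 2, 5, 7, 10, 14, 35, 70.
Compute 68^d (mod 71) for the divisors d until we hit 1:
68^1 ≡ 68
68^2 ≡ 9
68^5 ≡ 41
68^7 ≡ 14
68^10 ≡ 48
68^14 ≡ 54
68^35 ≡ 70
68^70 ≡ 1
So ord_71(68) = 70.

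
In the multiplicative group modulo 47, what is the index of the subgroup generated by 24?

2

ord(24) | φ(47) = 47 − 1 = 46 = 2 · 23.
Divisors of 46: 1, 2, 23, 46.
Evaluate successive powers at the divisors of 46:
24^1 ≡ 24
24^2 ≡ 12
24^23 ≡ 1
Thus |⟨24⟩| = ord(24) = 23.
The index is φ(47) / ord(24) = 46 / 23 = 2.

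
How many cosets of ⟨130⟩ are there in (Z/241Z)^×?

15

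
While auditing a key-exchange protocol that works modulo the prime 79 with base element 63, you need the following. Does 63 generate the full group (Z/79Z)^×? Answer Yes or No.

Yes

φ(79) = 79 − 1 = 78 = 2 · 3 · 13.
It suffices to check that the order of 63 is not a proper divisor of 78: compute 63^(78/q) for q ∈ {2, 3, 13}.
63^39 ≡ 78 (mod 79)  [q = 2: ≢ 1 ✓]
63^26 ≡ 23 (mod 79)  [q = 3: ≢ 1 ✓]
63^6 ≡ 65 (mod 79)  [q = 13: ≢ 1 ✓]
None equal 1, so ord_79(63) = 78: 63 is a primitive root.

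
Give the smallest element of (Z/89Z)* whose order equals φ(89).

φ(89) = 89 − 1 = 88 = 2^3 · 11.
g is a primitive root iff g^(88/q) ≢ 1 (mod 89) for each prime q ∈ {2, 11}.
g = 2: 2^44 ≡ 1 — hits 1, so not a primitive root.
g = 3: 3^44 ≡ 88; 3^8 ≡ 64 — none is 1, so 3 is a primitive root.
The smallest primitive root modulo 89 is 3.

3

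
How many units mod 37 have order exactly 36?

φ(37) = 37 − 1 = 36 = 2^2 · 3^2.
Since (Z/37Z)^× is cyclic of order 36, the number of elements of order d is φ(d) when d | 36 and 0 otherwise.
36 = 2^2 · 3^2 divides 36, and φ(36) = 12.

12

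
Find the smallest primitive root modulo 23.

5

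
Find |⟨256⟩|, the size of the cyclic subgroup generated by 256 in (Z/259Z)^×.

By Lagrange's theorem, ord_259(256) divides φ(259) = φ(7·37) = (7−1)·(37−1) = 6·36 = 216 = 2^3 · 3^3.
Divisors of 216: 1, 2, 3, 4, 6, 8, 9, 12, 18, 24, 27, 36, 54, 72, 108, 216.
Evaluate successive powers at the divisors of 216:
256^1 ≡ 256
256^2 ≡ 9
256^3 ≡ 232
256^4 ≡ 81
256^6 ≡ 211
256^8 ≡ 86
256^9 ≡ 1
Therefore the multiplicative order of 256 modulo 259 is 9.

9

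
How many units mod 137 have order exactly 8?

4

φ(137) = 137 − 1 = 136 = 2^3 · 17.
In a cyclic group of order 136, there are φ(d) elements of order d for each divisor d of 136, and zero for non-divisors.
8 = 2^3 divides 136, and φ(8) = 4.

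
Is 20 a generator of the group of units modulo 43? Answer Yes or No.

φ(43) = 43 − 1 = 42 = 2 · 3 · 7.
It suffices to check that the order of 20 is not a proper divisor of 42: compute 20^(42/q) for q ∈ {2, 3, 7}.
20^21 ≡ 42 (mod 43)  [q = 2: ≢ 1 ✓]
20^14 ≡ 36 (mod 43)  [q = 3: ≢ 1 ✓]
20^6 ≡ 4 (mod 43)  [q = 7: ≢ 1 ✓]
Every test exponent gives a nontrivial residue, hence 20 generates the full group.

Yes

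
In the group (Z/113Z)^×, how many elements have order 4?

2

φ(113) = 113 − 1 = 112 = 2^4 · 7.
In a cyclic group of order 112, there are φ(d) elements of order d for each divisor d of 112, and zero for non-divisors.
4 = 2^2 divides 112, and φ(4) = 2.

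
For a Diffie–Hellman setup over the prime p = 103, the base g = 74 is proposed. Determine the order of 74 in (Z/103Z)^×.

102

Since 74 ∈ (Z/103Z)^×, its order divides φ(103) = 103 − 1 = 102 = 2 · 3 · 17.
Divisors of 102: 1, 2, 3, 6, 17, 34, 51, 102.
Evaluate successive powers at the divisors of 102:
74^1 ≡ 74
74^2 ≡ 17
74^3 ≡ 22
74^6 ≡ 72
74^17 ≡ 47
74^34 ≡ 46
74^51 ≡ 102
74^102 ≡ 1
Therefore the multiplicative order of 74 modulo 103 is 102.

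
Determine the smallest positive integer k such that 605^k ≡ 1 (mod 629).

144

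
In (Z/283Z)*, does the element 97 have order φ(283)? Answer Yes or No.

No

φ(283) = 283 − 1 = 282 = 2 · 3 · 47.
An element g generates (Z/283Z)^× iff g^(282/q) ≢ 1 (mod 283) for each prime q ∈ {2, 3, 47}.
97^141 ≡ 1 (mod 283)  [q = 2: ≡ 1 ✗]
97^94 ≡ 44 (mod 283)  [q = 3: ≢ 1 ✓]
97^6 ≡ 4 (mod 283)  [q = 47: ≢ 1 ✓]
The check at q = 2 fails, so 97 generates a proper subgroup.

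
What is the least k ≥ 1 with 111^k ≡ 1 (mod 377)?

84

By Lagrange's theorem, ord_377(111) divides φ(377) = φ(13·29) = (13−1)·(29−1) = 12·28 = 336 = 2^4 · 3 · 7.
Divisors of 336: 1, 2, 3, 4, 6, 7, 8, 12, 14, 16, 21, 24, 28, 42, 48, 56, 84, 112, 168, 336.
Evaluate successive powers at the divisors of 336:
111^1 ≡ 111 (mod 377)
111^2 ≡ 257 (mod 377)
111^3 ≡ 252 (mod 377)
111^4 ≡ 74 (mod 377)
111^6 ≡ 168 (mod 377)
111^7 ≡ 175 (mod 377)
111^8 ≡ 198 (mod 377)
111^12 ≡ 326 (mod 377)
111^14 ≡ 88 (mod 377)
111^16 ≡ 373 (mod 377)
111^21 ≡ 320 (mod 377)
111^24 ≡ 339 (mod 377)
111^28 ≡ 204 (mod 377)
111^42 ≡ 233 (mod 377)
111^48 ≡ 313 (mod 377)
111^56 ≡ 146 (mod 377)
111^84 ≡ 1 (mod 377) ✓
Hence ord(111) = 84.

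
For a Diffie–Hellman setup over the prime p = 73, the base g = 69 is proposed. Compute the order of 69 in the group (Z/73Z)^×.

The order of 69 must divide φ(73) = 73 − 1 = 72 = 2^3 · 3^2.
Divisors of 72: 1, 2, 3, 4, 6, 8, 9, 12, 18, 24, 36, 72.
Compute 69^d (mod 73) for the divisors d until we hit 1:
69^1 ≡ 69 (mod 73)
69^2 ≡ 16 (mod 73)
69^3 ≡ 9 (mod 73)
69^4 ≡ 37 (mod 73)
69^6 ≡ 8 (mod 73)
69^8 ≡ 55 (mod 73)
69^9 ≡ 72 (mod 73)
69^12 ≡ 64 (mod 73)
69^18 ≡ 1 (mod 73) ✓
So ord_73(69) = 18.

18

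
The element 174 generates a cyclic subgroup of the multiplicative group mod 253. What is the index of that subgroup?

4

ord(174) | φ(253) = φ(11·23) = (11−1)·(23−1) = 10·22 = 220 = 2^2 · 5 · 11.
Divisors of 220: 1, 2, 4, 5, 10, 11, 20, 22, 44, 55, 110, 220.
Compute 174^d (mod 253) for the divisors d until we hit 1:
174^1 ≡ 174
174^2 ≡ 169
174^4 ≡ 225
174^5 ≡ 188
174^10 ≡ 177
174^11 ≡ 185
174^20 ≡ 210
174^22 ≡ 70
174^44 ≡ 93
174^55 ≡ 1
So ord_253(174) = 55, hence |⟨174⟩| = 55.
The index is φ(253) / ord(174) = 220 / 55 = 4.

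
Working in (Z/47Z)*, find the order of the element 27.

23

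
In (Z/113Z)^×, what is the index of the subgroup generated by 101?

By Lagrange's theorem, ord_113(101) divides φ(113) = 113 − 1 = 112 = 2^4 · 7.
Divisors of 112: 1, 2, 4, 7, 8, 14, 16, 28, 56, 112.
Test each divisor d:
101^1 ≡ 101 (mod 113)
101^2 ≡ 31 (mod 113)
101^4 ≡ 57 (mod 113)
101^7 ≡ 40 (mod 113)
101^8 ≡ 85 (mod 113)
101^14 ≡ 18 (mod 113)
101^16 ≡ 106 (mod 113)
101^28 ≡ 98 (mod 113)
101^56 ≡ 112 (mod 113)
101^112 ≡ 1 (mod 113) ✓
So ord_113(101) = 112, hence |⟨101⟩| = 112.
[(Z/113Z)^× : ⟨101⟩] = 112/112 = 1.

1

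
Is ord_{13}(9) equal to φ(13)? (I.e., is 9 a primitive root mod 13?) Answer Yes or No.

No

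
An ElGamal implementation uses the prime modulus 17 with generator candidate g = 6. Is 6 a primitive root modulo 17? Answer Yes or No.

Yes

φ(17) = 17 − 1 = 16 = 2^4.
It suffices to check that the order of 6 is not a proper divisor of 16: compute 6^(16/q) for q ∈ {2}.
6^8 ≡ 16 (mod 17)  [q = 2: ≢ 1 ✓]
Every test exponent gives a nontrivial residue, hence 6 generates the full group.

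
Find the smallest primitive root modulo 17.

φ(17) = 17 − 1 = 16 = 2^4.
Test candidates g = 2, 3, … against the prime factors q ∈ {2} of φ(17): g is a generator iff g^(16/q) ≢ 1 for every such q.
g = 2: 2^8 ≡ 1 — hits 1, so not a primitive root.
g = 3: 3^8 ≡ 16 — none is 1, so 3 is a primitive root.
So 3 is the smallest generator of (Z/17Z)^×.

3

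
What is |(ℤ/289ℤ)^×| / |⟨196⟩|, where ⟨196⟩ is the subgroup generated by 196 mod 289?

Since 196 ∈ (Z/289Z)^×, its order divides φ(289) = φ(17^2) = 17·(17−1) = 272 = 2^4 · 17.
Divisors of 272: 1, 2, 4, 8, 16, 17, 34, 68, 136, 272.
Evaluate successive powers at the divisors of 272:
196^1 ≡ 196
196^2 ≡ 268
196^4 ≡ 152
196^8 ≡ 273
196^16 ≡ 256
196^17 ≡ 179
196^34 ≡ 251
196^68 ≡ 288
196^136 ≡ 1
The order of 196 is 136, so the subgroup it generates has 136 elements.
Index = |(Z/289Z)^×| / |⟨196⟩| = 272 / 136 = 2.

2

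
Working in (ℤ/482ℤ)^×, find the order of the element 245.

12

The order of 245 must divide φ(482) = φ(2)·φ(241) = 1·240 = 240 = 2^4 · 3 · 5.
Divisors of 240: 1, 2, 3, 4, 5, 6, 8, 10, 12, 15, 16, 20, 24, 30, 40, 48, 60, 80, 120, 240.
Test each divisor d:
245^1 ≡ 245
245^2 ≡ 257
245^3 ≡ 305
245^4 ≡ 15
245^5 ≡ 301
245^6 ≡ 481
245^8 ≡ 225
245^10 ≡ 467
245^12 ≡ 1
So ord_482(245) = 12.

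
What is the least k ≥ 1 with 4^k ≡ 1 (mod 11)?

5

By Lagrange's theorem, ord_11(4) divides φ(11) = 11 − 1 = 10 = 2 · 5.
Divisors of 10: 1, 2, 5, 10.
Compute 4^d (mod 11) for the divisors d until we hit 1:
4^1 ≡ 4 (mod 11)
4^2 ≡ 5 (mod 11)
4^5 ≡ 1 (mod 11) ✓
Hence ord(4) = 5.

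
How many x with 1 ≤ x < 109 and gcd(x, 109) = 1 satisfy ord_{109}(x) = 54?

18

φ(109) = 109 − 1 = 108 = 2^2 · 3^3.
In a cyclic group of order 108, there are φ(d) elements of order d for each divisor d of 108, and zero for non-divisors.
54 = 2 · 3^3 divides 108, and φ(54) = 18.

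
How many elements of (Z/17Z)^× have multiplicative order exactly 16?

8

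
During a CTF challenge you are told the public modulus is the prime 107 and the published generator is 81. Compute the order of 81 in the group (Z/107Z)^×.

ord(81) | φ(107) = 107 − 1 = 106 = 2 · 53.
Divisors of 106: 1, 2, 53, 106.
Test each divisor d:
81^1 ≡ 81 (mod 107)
81^2 ≡ 34 (mod 107)
81^53 ≡ 1 (mod 107) ✓
The smallest such exponent is 53, so the order of 81 is 53.

53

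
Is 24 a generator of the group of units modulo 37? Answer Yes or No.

φ(37) = 37 − 1 = 36 = 2^2 · 3^2.
24 is a primitive root mod 37 iff 24^(φ(37)/q) ≢ 1 for every prime q | φ(37), i.e. q ∈ {2, 3}.
24^18 ≡ 36 (mod 37)  [q = 2: ≢ 1 ✓]
24^12 ≡ 10 (mod 37)  [q = 3: ≢ 1 ✓]
All checks pass, so 24 has order 36 and is a primitive root modulo 37.

Yes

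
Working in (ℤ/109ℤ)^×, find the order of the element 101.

12

By Lagrange's theorem, ord_109(101) divides φ(109) = 109 − 1 = 108 = 2^2 · 3^3.
Divisors of 108: 1, 2, 3, 4, 6, 9, 12, 18, 27, 36, 54, 108.
Test each divisor d:
101^1 ≡ 101 (mod 109)
101^2 ≡ 64 (mod 109)
101^3 ≡ 33 (mod 109)
101^4 ≡ 63 (mod 109)
101^6 ≡ 108 (mod 109)
101^9 ≡ 76 (mod 109)
101^12 ≡ 1 (mod 109) ✓
The smallest such exponent is 12, so the order of 101 is 12.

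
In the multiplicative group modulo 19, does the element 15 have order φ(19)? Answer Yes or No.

Yes

φ(19) = 19 − 1 = 18 = 2 · 3^2.
An element g generates (Z/19Z)^× iff g^(18/q) ≢ 1 (mod 19) for each prime q ∈ {2, 3}.
15^9 ≡ 18 (mod 19)  [q = 2: ≢ 1 ✓]
15^6 ≡ 11 (mod 19)  [q = 3: ≢ 1 ✓]
All checks pass, so 15 has order 18 and is a primitive root modulo 19.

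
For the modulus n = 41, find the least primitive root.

φ(41) = 41 − 1 = 40 = 2^3 · 5.
g is a primitive root iff g^(40/q) ≢ 1 (mod 41) for each prime q ∈ {2, 5}.
g = 2: 2^20 ≡ 1 — hits 1, so not a primitive root.
g = 3: 3^20 ≡ 40; 3^8 ≡ 1 — hits 1, so not a primitive root.
g = 4: 4^20 ≡ 1 — hits 1, so not a primitive root.
g = 5: 5^20 ≡ 1 — hits 1, so not a primitive root.
g = 6: 6^20 ≡ 40; 6^8 ≡ 10 — none is 1, so 6 is a primitive root.
The smallest primitive root modulo 41 is 6.

6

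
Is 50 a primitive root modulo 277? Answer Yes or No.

Yes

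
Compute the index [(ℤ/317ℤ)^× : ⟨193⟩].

4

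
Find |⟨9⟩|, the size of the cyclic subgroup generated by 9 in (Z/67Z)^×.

The order of 9 must divide φ(67) = 67 − 1 = 66 = 2 · 3 · 11.
Divisors of 66: 1, 2, 3, 6, 11, 22, 33, 66.
Test each divisor d:
9^1 ≡ 9 (mod 67)
9^2 ≡ 14 (mod 67)
9^3 ≡ 59 (mod 67)
9^6 ≡ 64 (mod 67)
9^11 ≡ 1 (mod 67) ✓
So ord_67(9) = 11.

11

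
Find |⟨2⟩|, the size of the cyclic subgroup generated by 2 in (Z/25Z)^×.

20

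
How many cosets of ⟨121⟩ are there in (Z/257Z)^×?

8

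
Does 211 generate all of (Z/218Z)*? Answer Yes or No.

No

φ(218) = φ(2)·φ(109) = 1·108 = 108 = 2^2 · 3^3.
An element g generates (Z/218Z)^× iff g^(108/q) ≢ 1 (mod 218) for each prime q ∈ {2, 3}.
211^54 ≡ 1 (mod 218)  [q = 2: ≡ 1 ✗]
211^36 ≡ 63 (mod 218)  [q = 3: ≢ 1 ✓]
211^54 ≡ 1 shows ord(211) | 54, strictly less than φ(218); not a primitive root.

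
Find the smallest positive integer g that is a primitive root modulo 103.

5

φ(103) = 103 − 1 = 102 = 2 · 3 · 17.
Test candidates g = 2, 3, … against the prime factors q ∈ {2, 3, 17} of φ(103): g is a generator iff g^(102/q) ≢ 1 for every such q.
g = 2: 2^51 ≡ 1 — hits 1, so not a primitive root.
g = 3: 3^51 ≡ 102; 3^34 ≡ 1 — hits 1, so not a primitive root.
g = 4: 4^51 ≡ 1 — hits 1, so not a primitive root.
g = 5: 5^51 ≡ 102; 5^34 ≡ 56; 5^6 ≡ 72 — none is 1, so 5 is a primitive root.
The smallest primitive root modulo 103 is 5.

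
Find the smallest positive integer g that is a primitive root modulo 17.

3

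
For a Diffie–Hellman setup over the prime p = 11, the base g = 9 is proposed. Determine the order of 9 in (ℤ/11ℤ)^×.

By Lagrange's theorem, ord_11(9) divides φ(11) = 11 − 1 = 10 = 2 · 5.
Divisors of 10: 1, 2, 5, 10.
Check 9^d mod 11 for each divisor in increasing order:
9^1 ≡ 9
9^2 ≡ 4
9^5 ≡ 1
So ord_11(9) = 5.

5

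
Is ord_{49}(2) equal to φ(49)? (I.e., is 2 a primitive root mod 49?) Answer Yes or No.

No

φ(49) = φ(7^2) = 7·(7−1) = 42 = 2 · 3 · 7.
An element g generates (Z/49Z)^× iff g^(42/q) ≢ 1 (mod 49) for each prime q ∈ {2, 3, 7}.
2^21 ≡ 1 (mod 49)  [q = 2: ≡ 1 ✗]
2^14 ≡ 18 (mod 49)  [q = 3: ≢ 1 ✓]
2^6 ≡ 15 (mod 49)  [q = 7: ≢ 1 ✓]
Since 2^21 ≡ 1, the order of 2 divides 21 < 42, so 2 is not a primitive root.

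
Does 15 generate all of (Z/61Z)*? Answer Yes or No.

φ(61) = 61 − 1 = 60 = 2^2 · 3 · 5.
Test 15^(60/q) mod 61 for each prime factor q of 60:
15^30 ≡ 1 (mod 61)  [q = 2: ≡ 1 ✗]
15^20 ≡ 47 (mod 61)  [q = 3: ≢ 1 ✓]
15^12 ≡ 58 (mod 61)  [q = 5: ≢ 1 ✓]
Since 15^30 ≡ 1, the order of 15 divides 30 < 60, so 15 is not a primitive root.

No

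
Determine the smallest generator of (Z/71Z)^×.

7

φ(71) = 71 − 1 = 70 = 2 · 5 · 7.
Test candidates g = 2, 3, … against the prime factors q ∈ {2, 5, 7} of φ(71): g is a generator iff g^(70/q) ≢ 1 for every such q.
g = 2: 2^35 ≡ 1 — hits 1, so not a primitive root.
g = 3: 3^35 ≡ 1 — hits 1, so not a primitive root.
g = 4: 4^35 ≡ 1 — hits 1, so not a primitive root.
g = 5: 5^35 ≡ 1 — hits 1, so not a primitive root.
g = 6: 6^35 ≡ 1 — hits 1, so not a primitive root.
g = 7: 7^35 ≡ 70; 7^14 ≡ 54; 7^10 ≡ 45 — none is 1, so 7 is a primitive root.
The smallest primitive root modulo 71 is 7.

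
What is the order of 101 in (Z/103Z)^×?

102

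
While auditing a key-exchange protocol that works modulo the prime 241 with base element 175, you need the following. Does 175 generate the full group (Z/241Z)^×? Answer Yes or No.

Yes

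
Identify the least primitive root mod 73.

φ(73) = 73 − 1 = 72 = 2^3 · 3^2.
g is a primitive root iff g^(72/q) ≢ 1 (mod 73) for each prime q ∈ {2, 3}.
g = 2: 2^36 ≡ 1 — hits 1, so not a primitive root.
g = 3: 3^36 ≡ 1 — hits 1, so not a primitive root.
g = 4: 4^36 ≡ 1 — hits 1, so not a primitive root.
g = 5: 5^36 ≡ 72; 5^24 ≡ 8 — none is 1, so 5 is a primitive root.
The smallest primitive root modulo 73 is 5.

5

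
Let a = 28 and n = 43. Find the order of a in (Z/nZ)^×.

By Lagrange's theorem, ord_43(28) divides φ(43) = 43 − 1 = 42 = 2 · 3 · 7.
Divisors of 42: 1, 2, 3, 6, 7, 14, 21, 42.
Test each divisor d:
28^1 ≡ 28 (mod 43)
28^2 ≡ 10 (mod 43)
28^3 ≡ 22 (mod 43)
28^6 ≡ 11 (mod 43)
28^7 ≡ 7 (mod 43)
28^14 ≡ 6 (mod 43)
28^21 ≡ 42 (mod 43)
28^42 ≡ 1 (mod 43) ✓
The smallest such exponent is 42, so the order of 28 is 42.

42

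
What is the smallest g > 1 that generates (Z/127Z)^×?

3

φ(127) = 127 − 1 = 126 = 2 · 3^2 · 7.
Test candidates g = 2, 3, … against the prime factors q ∈ {2, 3, 7} of φ(127): g is a generator iff g^(126/q) ≢ 1 for every such q.
g = 2: 2^63 ≡ 1 — hits 1, so not a primitive root.
g = 3: 3^63 ≡ 126; 3^42 ≡ 107; 3^18 ≡ 4 — none is 1, so 3 is a primitive root.
Hence the least primitive root of 127 is 3.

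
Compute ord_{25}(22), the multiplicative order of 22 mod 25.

By Lagrange's theorem, ord_25(22) divides φ(25) = φ(5^2) = 5·(5−1) = 20 = 2^2 · 5.
Divisors of 20: 1, 2, 4, 5, 10, 20.
Check 22^d mod 25 for each divisor in increasing order:
22^1 ≡ 22 (mod 25)
22^2 ≡ 9 (mod 25)
22^4 ≡ 6 (mod 25)
22^5 ≡ 7 (mod 25)
22^10 ≡ 24 (mod 25)
22^20 ≡ 1 (mod 25) ✓
So ord_25(22) = 20.

20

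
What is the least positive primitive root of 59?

φ(59) = 59 − 1 = 58 = 2 · 29.
Test candidates g = 2, 3, … against the prime factors q ∈ {2, 29} of φ(59): g is a generator iff g^(58/q) ≢ 1 for every such q.
g = 2: 2^29 ≡ 58; 2^2 ≡ 4 — none is 1, so 2 is a primitive root.
So 2 is the smallest generator of (Z/59Z)^×.

2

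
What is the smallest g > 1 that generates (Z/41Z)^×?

6

φ(41) = 41 − 1 = 40 = 2^3 · 5.
g is a primitive root iff g^(40/q) ≢ 1 (mod 41) for each prime q ∈ {2, 5}.
g = 2: 2^20 ≡ 1 — hits 1, so not a primitive root.
g = 3: 3^20 ≡ 40; 3^8 ≡ 1 — hits 1, so not a primitive root.
g = 4: 4^20 ≡ 1 — hits 1, so not a primitive root.
g = 5: 5^20 ≡ 1 — hits 1, so not a primitive root.
g = 6: 6^20 ≡ 40; 6^8 ≡ 10 — none is 1, so 6 is a primitive root.
The smallest primitive root modulo 41 is 6.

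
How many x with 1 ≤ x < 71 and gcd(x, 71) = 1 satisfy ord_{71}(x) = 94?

0

φ(71) = 71 − 1 = 70 = 2 · 5 · 7.
Since (Z/71Z)^× is cyclic of order 70, the number of elements of order d is φ(d) when d | 70 and 0 otherwise.
Here 70 is not a multiple of 94, so there are no elements of order 94.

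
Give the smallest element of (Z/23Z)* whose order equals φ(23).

5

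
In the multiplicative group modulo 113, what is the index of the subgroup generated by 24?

Since 24 ∈ (Z/113Z)^×, its order divides φ(113) = 113 − 1 = 112 = 2^4 · 7.
Divisors of 112: 1, 2, 4, 7, 8, 14, 16, 28, 56, 112.
Evaluate successive powers at the divisors of 112:
24^1 ≡ 24 (mod 113)
24^2 ≡ 11 (mod 113)
24^4 ≡ 8 (mod 113)
24^7 ≡ 78 (mod 113)
24^8 ≡ 64 (mod 113)
24^14 ≡ 95 (mod 113)
24^16 ≡ 28 (mod 113)
24^28 ≡ 98 (mod 113)
24^56 ≡ 112 (mod 113)
24^112 ≡ 1 (mod 113) ✓
Thus |⟨24⟩| = ord(24) = 112.
The index is φ(113) / ord(24) = 112 / 112 = 1.

1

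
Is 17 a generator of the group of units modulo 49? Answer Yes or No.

Yes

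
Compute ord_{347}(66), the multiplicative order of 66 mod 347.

Since 66 ∈ (Z/347Z)^×, its order divides φ(347) = 347 − 1 = 346 = 2 · 173.
Divisors of 346: 1, 2, 173, 346.
Compute 66^d (mod 347) for the divisors d until we hit 1:
66^1 ≡ 66 (mod 347)
66^2 ≡ 192 (mod 347)
66^173 ≡ 346 (mod 347)
66^346 ≡ 1 (mod 347) ✓
So ord_347(66) = 346.

346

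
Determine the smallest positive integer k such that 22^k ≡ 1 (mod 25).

20

The order of 22 must divide φ(25) = φ(5^2) = 5·(5−1) = 20 = 2^2 · 5.
Divisors of 20: 1, 2, 4, 5, 10, 20.
Check 22^d mod 25 for each divisor in increasing order:
22^1 ≡ 22 (mod 25)
22^2 ≡ 9 (mod 25)
22^4 ≡ 6 (mod 25)
22^5 ≡ 7 (mod 25)
22^10 ≡ 24 (mod 25)
22^20 ≡ 1 (mod 25) ✓
Hence ord(22) = 20.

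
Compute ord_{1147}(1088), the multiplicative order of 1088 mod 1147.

180

Since 1088 ∈ (Z/1147Z)^×, its order divides φ(1147) = φ(31·37) = (31−1)·(37−1) = 30·36 = 1080 = 2^3 · 3^3 · 5.
Divisors of 1080: 1, 2, 3, 4, 5, 6, 8, 9, 10, 12, 15, 18, 20, 24, 27, 30, 36, 40, 45, 54, 60, 72, 90, 108, 120, 135, 180, 216, 270, 360, 540, 1080.
Compute 1088^d (mod 1147) for the divisors d until we hit 1:
1088^1 ≡ 1088
1088^2 ≡ 40
1088^3 ≡ 1081
1088^4 ≡ 453
1088^5 ≡ 801
1088^6 ≡ 915
1088^8 ≡ 1043
1088^9 ≡ 401
1088^10 ≡ 428
1088^12 ≡ 1062
1088^15 ≡ 1022
1088^18 ≡ 221
1088^20 ≡ 811
1088^24 ≡ 343
1088^27 ≡ 302
1088^30 ≡ 714
1088^36 ≡ 667
1088^40 ≡ 490
1088^45 ≡ 216
1088^54 ≡ 591
1088^60 ≡ 528
1088^72 ≡ 1000
1088^90 ≡ 776
1088^108 ≡ 593
1088^120 ≡ 63
1088^135 ≡ 154
1088^180 ≡ 1
So ord_1147(1088) = 180.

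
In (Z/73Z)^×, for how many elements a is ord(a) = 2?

1

φ(73) = 73 − 1 = 72 = 2^3 · 3^2.
In a cyclic group of order 72, there are φ(d) elements of order d for each divisor d of 72, and zero for non-divisors.
2 | 72, and φ(2) = 2 − 1 = 1.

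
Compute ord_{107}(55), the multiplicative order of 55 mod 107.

The order of 55 must divide φ(107) = 107 − 1 = 106 = 2 · 53.
Divisors of 106: 1, 2, 53, 106.
Check 55^d mod 107 for each divisor in increasing order:
55^1 ≡ 55 (mod 107)
55^2 ≡ 29 (mod 107)
55^53 ≡ 106 (mod 107)
55^106 ≡ 1 (mod 107) ✓
Therefore the multiplicative order of 55 modulo 107 is 106.

106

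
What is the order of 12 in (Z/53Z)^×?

ord(12) | φ(53) = 53 − 1 = 52 = 2^2 · 13.
Divisors of 52: 1, 2, 4, 13, 26, 52.
Test each divisor d:
12^1 ≡ 12 (mod 53)
12^2 ≡ 38 (mod 53)
12^4 ≡ 13 (mod 53)
12^13 ≡ 23 (mod 53)
12^26 ≡ 52 (mod 53)
12^52 ≡ 1 (mod 53) ✓
The smallest such exponent is 52, so the order of 12 is 52.

52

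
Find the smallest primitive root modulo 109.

φ(109) = 109 − 1 = 108 = 2^2 · 3^3.
Test candidates g = 2, 3, … against the prime factors q ∈ {2, 3} of φ(109): g is a generator iff g^(108/q) ≢ 1 for every such q.
g = 2: 2^54 ≡ 108; 2^36 ≡ 1 — hits 1, so not a primitive root.
g = 3: 3^54 ≡ 1 — hits 1, so not a primitive root.
g = 4: 4^54 ≡ 1 — hits 1, so not a primitive root.
g = 5: 5^54 ≡ 1 — hits 1, so not a primitive root.
g = 6: 6^54 ≡ 108; 6^36 ≡ 63 — none is 1, so 6 is a primitive root.
The smallest primitive root modulo 109 is 6.

6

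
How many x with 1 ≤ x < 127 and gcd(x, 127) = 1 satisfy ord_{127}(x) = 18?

φ(127) = 127 − 1 = 126 = 2 · 3^2 · 7.
In a cyclic group of order 126, there are φ(d) elements of order d for each divisor d of 126, and zero for non-divisors.
18 = 2 · 3^2 divides 126, and φ(18) = 6.

6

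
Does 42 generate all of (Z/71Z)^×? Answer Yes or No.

Yes

φ(71) = 71 − 1 = 70 = 2 · 5 · 7.
Test 42^(70/q) mod 71 for each prime factor q of 70:
42^35 ≡ 70 (mod 71)  [q = 2: ≢ 1 ✓]
42^14 ≡ 57 (mod 71)  [q = 5: ≢ 1 ✓]
42^10 ≡ 48 (mod 71)  [q = 7: ≢ 1 ✓]
All checks pass, so 42 has order 70 and is a primitive root modulo 71.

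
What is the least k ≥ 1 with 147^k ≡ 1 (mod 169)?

6

The order of 147 must divide φ(169) = φ(13^2) = 13·(13−1) = 156 = 2^2 · 3 · 13.
Divisors of 156: 1, 2, 3, 4, 6, 12, 13, 26, 39, 52, 78, 156.
Check 147^d mod 169 for each divisor in increasing order:
147^1 ≡ 147
147^2 ≡ 146
147^3 ≡ 168
147^4 ≡ 22
147^6 ≡ 1
Hence ord(147) = 6.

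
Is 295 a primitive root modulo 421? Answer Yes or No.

φ(421) = 421 − 1 = 420 = 2^2 · 3 · 5 · 7.
295 is a primitive root mod 421 iff 295^(φ(421)/q) ≢ 1 for every prime q | φ(421), i.e. q ∈ {2, 3, 5, 7}.
295^210 ≡ 420 (mod 421)  [q = 2: ≢ 1 ✓]
295^140 ≡ 20 (mod 421)  [q = 3: ≢ 1 ✓]
295^84 ≡ 1 (mod 421)  [q = 5: ≡ 1 ✗]
295^60 ≡ 33 (mod 421)  [q = 7: ≢ 1 ✓]
Since 295^84 ≡ 1, the order of 295 divides 84 < 420, so 295 is not a primitive root.

No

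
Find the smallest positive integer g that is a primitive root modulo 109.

φ(109) = 109 − 1 = 108 = 2^2 · 3^3.
g is a primitive root iff g^(108/q) ≢ 1 (mod 109) for each prime q ∈ {2, 3}.
g = 2: 2^54 ≡ 108; 2^36 ≡ 1 — hits 1, so not a primitive root.
g = 3: 3^54 ≡ 1 — hits 1, so not a primitive root.
g = 4: 4^54 ≡ 1 — hits 1, so not a primitive root.
g = 5: 5^54 ≡ 1 — hits 1, so not a primitive root.
g = 6: 6^54 ≡ 108; 6^36 ≡ 63 — none is 1, so 6 is a primitive root.
The smallest primitive root modulo 109 is 6.

6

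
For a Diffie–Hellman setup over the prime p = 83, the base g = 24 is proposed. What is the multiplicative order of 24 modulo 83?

By Lagrange's theorem, ord_83(24) divides φ(83) = 83 − 1 = 82 = 2 · 41.
Divisors of 82: 1, 2, 41, 82.
Check 24^d mod 83 for each divisor in increasing order:
24^1 ≡ 24 (mod 83)
24^2 ≡ 78 (mod 83)
24^41 ≡ 82 (mod 83)
24^82 ≡ 1 (mod 83) ✓
Hence ord(24) = 82.

82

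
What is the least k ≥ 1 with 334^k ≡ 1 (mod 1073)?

Since 334 ∈ (Z/1073Z)^×, its order divides φ(1073) = φ(29·37) = (29−1)·(37−1) = 28·36 = 1008 = 2^4 · 3^2 · 7.
Divisors of 1008: 1, 2, 3, 4, 6, 7, 8, 9, 12, 14, 16, 18, 21, 24, 28, 36, 42, 48, 56, 63, 72, 84, 112, 126, 144, 168, 252, 336, 504, 1008.
Check 334^d mod 1073 for each divisor in increasing order:
334^1 ≡ 334
334^2 ≡ 1037
334^3 ≡ 852
334^4 ≡ 223
334^6 ≡ 556
334^7 ≡ 75
334^8 ≡ 371
334^9 ≡ 519
334^12 ≡ 112
334^14 ≡ 260
334^16 ≡ 297
334^18 ≡ 38
334^21 ≡ 186
334^24 ≡ 741
334^28 ≡ 1
Therefore the multiplicative order of 334 modulo 1073 is 28.

28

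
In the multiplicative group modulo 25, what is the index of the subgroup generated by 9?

2

The order of 9 must divide φ(25) = φ(5^2) = 5·(5−1) = 20 = 2^2 · 5.
Divisors of 20: 1, 2, 4, 5, 10, 20.
Evaluate successive powers at the divisors of 20:
9^1 ≡ 9 (mod 25)
9^2 ≡ 6 (mod 25)
9^4 ≡ 11 (mod 25)
9^5 ≡ 24 (mod 25)
9^10 ≡ 1 (mod 25) ✓
The order of 9 is 10, so the subgroup it generates has 10 elements.
The index is φ(25) / ord(9) = 20 / 10 = 2.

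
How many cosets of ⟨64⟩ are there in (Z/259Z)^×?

Since 64 ∈ (Z/259Z)^×, its order divides φ(259) = φ(7·37) = (7−1)·(37−1) = 6·36 = 216 = 2^3 · 3^3.
Divisors of 216: 1, 2, 3, 4, 6, 8, 9, 12, 18, 24, 27, 36, 54, 72, 108, 216.
Check 64^d mod 259 for each divisor in increasing order:
64^1 ≡ 64 (mod 259)
64^2 ≡ 211 (mod 259)
64^3 ≡ 36 (mod 259)
64^4 ≡ 232 (mod 259)
64^6 ≡ 1 (mod 259) ✓
Thus |⟨64⟩| = ord(64) = 6.
[(Z/259Z)^× : ⟨64⟩] = 216/6 = 36.

36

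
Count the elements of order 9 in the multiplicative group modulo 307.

6

φ(307) = 307 − 1 = 306 = 2 · 3^2 · 17.
In a cyclic group of order 306, there are φ(d) elements of order d for each divisor d of 306, and zero for non-divisors.
9 = 3^2 divides 306, and φ(9) = 6.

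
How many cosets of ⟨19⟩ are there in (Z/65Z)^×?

The order of 19 must divide φ(65) = φ(5·13) = (5−1)·(13−1) = 4·12 = 48 = 2^4 · 3.
Divisors of 48: 1, 2, 3, 4, 6, 8, 12, 16, 24, 48.
Compute 19^d (mod 65) for the divisors d until we hit 1:
19^1 ≡ 19 (mod 65)
19^2 ≡ 36 (mod 65)
19^3 ≡ 34 (mod 65)
19^4 ≡ 61 (mod 65)
19^6 ≡ 51 (mod 65)
19^8 ≡ 16 (mod 65)
19^12 ≡ 1 (mod 65) ✓
So ord_65(19) = 12, hence |⟨19⟩| = 12.
The index is φ(65) / ord(19) = 48 / 12 = 4.

4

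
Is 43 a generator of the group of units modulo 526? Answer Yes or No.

No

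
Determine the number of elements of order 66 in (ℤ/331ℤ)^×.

φ(331) = 331 − 1 = 330 = 2 · 3 · 5 · 11.
In a cyclic group of order 330, there are φ(d) elements of order d for each divisor d of 330, and zero for non-divisors.
66 = 2 · 3 · 11 divides 330, and φ(66) = 20.

20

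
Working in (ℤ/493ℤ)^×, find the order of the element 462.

112

By Lagrange's theorem, ord_493(462) divides φ(493) = φ(17·29) = (17−1)·(29−1) = 16·28 = 448 = 2^6 · 7.
Divisors of 448: 1, 2, 4, 7, 8, 14, 16, 28, 32, 56, 64, 112, 224, 448.
Check 462^d mod 493 for each divisor in increasing order:
462^1 ≡ 462
462^2 ≡ 468
462^4 ≡ 132
462^7 ≡ 249
462^8 ≡ 169
462^14 ≡ 376
462^16 ≡ 460
462^28 ≡ 378
462^32 ≡ 103
462^56 ≡ 407
462^64 ≡ 256
462^112 ≡ 1
Hence ord(462) = 112.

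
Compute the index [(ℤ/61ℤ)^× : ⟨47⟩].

20

By Lagrange's theorem, ord_61(47) divides φ(61) = 61 − 1 = 60 = 2^2 · 3 · 5.
Divisors of 60: 1, 2, 3, 4, 5, 6, 10, 12, 15, 20, 30, 60.
Compute 47^d (mod 61) for the divisors d until we hit 1:
47^1 ≡ 47 (mod 61)
47^2 ≡ 13 (mod 61)
47^3 ≡ 1 (mod 61) ✓
The order of 47 is 3, so the subgroup it generates has 3 elements.
The index is φ(61) / ord(47) = 60 / 3 = 20.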